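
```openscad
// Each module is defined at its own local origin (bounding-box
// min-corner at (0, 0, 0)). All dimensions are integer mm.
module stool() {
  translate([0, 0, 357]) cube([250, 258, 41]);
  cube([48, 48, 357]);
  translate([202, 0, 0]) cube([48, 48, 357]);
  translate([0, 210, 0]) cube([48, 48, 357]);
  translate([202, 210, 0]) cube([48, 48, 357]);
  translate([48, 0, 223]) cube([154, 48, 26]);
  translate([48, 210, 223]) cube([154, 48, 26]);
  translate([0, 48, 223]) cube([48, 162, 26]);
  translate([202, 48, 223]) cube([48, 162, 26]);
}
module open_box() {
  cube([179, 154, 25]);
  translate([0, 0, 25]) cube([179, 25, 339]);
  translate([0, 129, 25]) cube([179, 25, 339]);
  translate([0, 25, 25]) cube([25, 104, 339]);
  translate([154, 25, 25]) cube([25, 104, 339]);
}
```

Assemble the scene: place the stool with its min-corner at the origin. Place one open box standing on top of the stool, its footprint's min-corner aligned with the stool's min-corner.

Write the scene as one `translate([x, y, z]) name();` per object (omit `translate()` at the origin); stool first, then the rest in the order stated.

stool();
translate([0, 0, 398]) open_box();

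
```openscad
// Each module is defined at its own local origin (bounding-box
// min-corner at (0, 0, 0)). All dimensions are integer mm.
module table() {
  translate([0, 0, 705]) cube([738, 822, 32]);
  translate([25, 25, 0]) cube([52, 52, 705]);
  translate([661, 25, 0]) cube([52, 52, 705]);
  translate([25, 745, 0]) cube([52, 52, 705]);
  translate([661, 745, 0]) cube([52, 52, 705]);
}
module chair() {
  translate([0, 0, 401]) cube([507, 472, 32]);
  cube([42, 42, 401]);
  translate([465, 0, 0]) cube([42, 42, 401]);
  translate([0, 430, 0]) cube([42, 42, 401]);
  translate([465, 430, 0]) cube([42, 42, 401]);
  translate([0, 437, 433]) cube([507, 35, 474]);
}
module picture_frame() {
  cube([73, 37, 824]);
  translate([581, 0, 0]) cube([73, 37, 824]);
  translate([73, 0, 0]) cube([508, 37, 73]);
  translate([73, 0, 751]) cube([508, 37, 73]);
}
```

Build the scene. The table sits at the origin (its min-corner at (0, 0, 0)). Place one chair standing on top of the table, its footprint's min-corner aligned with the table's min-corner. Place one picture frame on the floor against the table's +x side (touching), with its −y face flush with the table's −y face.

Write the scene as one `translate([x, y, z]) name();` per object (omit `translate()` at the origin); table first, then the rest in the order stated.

table();
translate([0, 0, 737]) chair();
translate([738, 0, 0]) picture_frame();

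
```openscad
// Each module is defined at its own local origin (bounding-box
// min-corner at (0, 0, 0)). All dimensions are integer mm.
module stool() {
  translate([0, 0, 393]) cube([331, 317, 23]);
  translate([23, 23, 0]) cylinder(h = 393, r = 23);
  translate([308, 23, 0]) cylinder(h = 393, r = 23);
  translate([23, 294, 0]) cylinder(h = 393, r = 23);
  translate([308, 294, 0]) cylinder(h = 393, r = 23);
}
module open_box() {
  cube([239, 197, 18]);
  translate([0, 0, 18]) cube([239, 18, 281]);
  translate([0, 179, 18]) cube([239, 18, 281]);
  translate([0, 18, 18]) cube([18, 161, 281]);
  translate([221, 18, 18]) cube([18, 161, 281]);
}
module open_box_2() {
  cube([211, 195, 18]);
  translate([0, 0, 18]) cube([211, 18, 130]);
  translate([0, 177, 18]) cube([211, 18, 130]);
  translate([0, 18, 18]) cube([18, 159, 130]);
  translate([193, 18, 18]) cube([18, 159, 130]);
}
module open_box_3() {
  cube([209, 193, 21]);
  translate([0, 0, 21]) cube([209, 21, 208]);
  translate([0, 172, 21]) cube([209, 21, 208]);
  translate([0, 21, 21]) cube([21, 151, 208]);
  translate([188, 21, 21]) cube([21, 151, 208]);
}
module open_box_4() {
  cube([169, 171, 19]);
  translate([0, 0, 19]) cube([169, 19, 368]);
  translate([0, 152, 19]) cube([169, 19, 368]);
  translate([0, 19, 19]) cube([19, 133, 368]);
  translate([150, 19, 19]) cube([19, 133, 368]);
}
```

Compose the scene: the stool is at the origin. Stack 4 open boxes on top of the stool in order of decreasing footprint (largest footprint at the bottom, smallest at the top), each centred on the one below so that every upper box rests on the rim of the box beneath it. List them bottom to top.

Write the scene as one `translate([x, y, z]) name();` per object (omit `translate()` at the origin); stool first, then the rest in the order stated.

stool();
translate([46, 60, 416]) open_box();
translate([60, 61, 715]) open_box_2();
translate([61, 62, 863]) open_box_3();
translate([81, 73, 1092]) open_box_4();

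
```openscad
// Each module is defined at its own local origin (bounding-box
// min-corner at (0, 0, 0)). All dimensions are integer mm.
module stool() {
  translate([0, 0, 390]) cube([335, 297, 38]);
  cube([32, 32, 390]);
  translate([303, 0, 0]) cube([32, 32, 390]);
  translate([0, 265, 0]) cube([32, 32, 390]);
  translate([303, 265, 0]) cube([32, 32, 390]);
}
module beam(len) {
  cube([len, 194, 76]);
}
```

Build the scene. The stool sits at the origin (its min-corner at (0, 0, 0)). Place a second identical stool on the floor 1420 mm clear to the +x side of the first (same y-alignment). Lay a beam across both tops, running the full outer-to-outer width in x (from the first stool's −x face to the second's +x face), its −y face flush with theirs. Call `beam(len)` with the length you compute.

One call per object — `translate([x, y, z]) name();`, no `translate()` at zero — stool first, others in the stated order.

stool();
translate([1755, 0, 0]) stool();
translate([0, 0, 428]) beam(2090);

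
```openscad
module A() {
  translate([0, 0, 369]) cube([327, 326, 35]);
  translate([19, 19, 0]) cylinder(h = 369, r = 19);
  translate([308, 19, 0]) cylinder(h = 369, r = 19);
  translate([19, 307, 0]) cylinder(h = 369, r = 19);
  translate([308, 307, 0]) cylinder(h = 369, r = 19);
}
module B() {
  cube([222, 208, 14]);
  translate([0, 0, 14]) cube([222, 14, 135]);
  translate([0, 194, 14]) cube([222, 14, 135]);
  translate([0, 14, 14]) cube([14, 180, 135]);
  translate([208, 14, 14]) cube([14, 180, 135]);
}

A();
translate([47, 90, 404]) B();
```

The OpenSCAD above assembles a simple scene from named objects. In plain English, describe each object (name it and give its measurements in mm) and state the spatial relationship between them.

A is a simple wooden stool: a rectangular seat 327 mm (x) by 326 mm (y), 35 mm thick, top face at z = 404 mm, on four round legs, each 38 mm in diameter. The legs rest on z = 0, each leg's axis is inset half a diameter from the nearest pair of seat edges (so the leg's bounding box is flush with the corner).

B is an open-topped rectangular box: outside dimensions 222×208×149 mm, with a uniform wall and base thickness of 14 mm. The base is a full 222×208 slab on the floor; four walls sit on top of the base. The front and back walls (the −y and +y sides) span the full width; the two side walls fit between them.

The open box is on top of the stool.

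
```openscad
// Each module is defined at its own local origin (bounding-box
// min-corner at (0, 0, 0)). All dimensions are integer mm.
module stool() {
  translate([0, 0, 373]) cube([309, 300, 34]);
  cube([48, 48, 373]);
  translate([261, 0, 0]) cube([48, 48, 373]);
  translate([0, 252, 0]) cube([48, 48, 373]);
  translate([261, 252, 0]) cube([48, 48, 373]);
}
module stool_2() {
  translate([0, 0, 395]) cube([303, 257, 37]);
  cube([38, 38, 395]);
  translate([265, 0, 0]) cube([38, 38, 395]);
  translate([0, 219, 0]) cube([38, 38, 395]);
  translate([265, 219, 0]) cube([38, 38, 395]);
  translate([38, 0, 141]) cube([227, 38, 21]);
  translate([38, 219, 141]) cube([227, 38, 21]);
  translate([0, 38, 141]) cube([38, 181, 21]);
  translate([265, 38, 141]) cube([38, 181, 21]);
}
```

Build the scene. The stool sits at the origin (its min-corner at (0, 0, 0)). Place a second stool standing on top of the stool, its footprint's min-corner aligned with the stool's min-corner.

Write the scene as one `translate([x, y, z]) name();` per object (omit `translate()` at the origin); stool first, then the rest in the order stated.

stool();
translate([0, 0, 407]) stool_2();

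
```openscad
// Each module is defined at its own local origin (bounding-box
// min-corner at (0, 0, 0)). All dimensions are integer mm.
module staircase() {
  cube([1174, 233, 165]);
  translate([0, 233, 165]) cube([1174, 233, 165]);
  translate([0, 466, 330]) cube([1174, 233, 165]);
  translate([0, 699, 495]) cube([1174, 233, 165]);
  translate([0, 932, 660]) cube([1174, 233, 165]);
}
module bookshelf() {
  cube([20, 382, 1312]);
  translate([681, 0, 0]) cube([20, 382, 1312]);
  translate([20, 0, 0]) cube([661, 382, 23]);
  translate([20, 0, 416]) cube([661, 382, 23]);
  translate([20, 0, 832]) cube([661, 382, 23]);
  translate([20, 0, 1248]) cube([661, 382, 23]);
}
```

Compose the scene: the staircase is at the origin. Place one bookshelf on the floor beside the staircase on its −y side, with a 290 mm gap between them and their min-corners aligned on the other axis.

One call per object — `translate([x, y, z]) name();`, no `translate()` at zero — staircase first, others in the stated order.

staircase();
translate([0, -672, 0]) bookshelf();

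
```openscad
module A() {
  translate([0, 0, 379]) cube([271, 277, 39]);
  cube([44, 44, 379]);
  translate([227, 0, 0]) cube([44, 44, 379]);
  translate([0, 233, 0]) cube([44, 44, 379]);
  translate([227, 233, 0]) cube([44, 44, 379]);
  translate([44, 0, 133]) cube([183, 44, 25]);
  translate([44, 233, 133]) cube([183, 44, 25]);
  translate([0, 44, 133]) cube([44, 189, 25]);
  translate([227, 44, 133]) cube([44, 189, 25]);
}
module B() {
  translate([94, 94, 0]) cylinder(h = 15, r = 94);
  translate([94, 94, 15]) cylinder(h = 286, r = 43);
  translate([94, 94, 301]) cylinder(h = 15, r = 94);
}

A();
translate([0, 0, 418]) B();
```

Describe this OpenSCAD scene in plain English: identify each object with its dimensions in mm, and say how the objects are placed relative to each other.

A is a four-legged stool. The seat is 271×277 mm, 39 mm thick, top at z = 418 mm. It stands on four square legs, each 44×44 mm in cross-section, from z = 0 to the seat underside, each flush with a corner of the seat. Four stretchers, 44 mm wide and 25 mm tall, connect adjacent legs with their undersides at z = 133 mm, each running between the inner faces of the legs it joins and aligned with the legs' outer faces on the other axis.

B is a spool: two coaxial disc flanges of radius 94 mm and thickness 15 mm, joined by a core cylinder of radius 43 mm and height 286 mm. The lower flange rests on z = 0 and the three cylinders share a vertical axis.

The spool is on top of the stool.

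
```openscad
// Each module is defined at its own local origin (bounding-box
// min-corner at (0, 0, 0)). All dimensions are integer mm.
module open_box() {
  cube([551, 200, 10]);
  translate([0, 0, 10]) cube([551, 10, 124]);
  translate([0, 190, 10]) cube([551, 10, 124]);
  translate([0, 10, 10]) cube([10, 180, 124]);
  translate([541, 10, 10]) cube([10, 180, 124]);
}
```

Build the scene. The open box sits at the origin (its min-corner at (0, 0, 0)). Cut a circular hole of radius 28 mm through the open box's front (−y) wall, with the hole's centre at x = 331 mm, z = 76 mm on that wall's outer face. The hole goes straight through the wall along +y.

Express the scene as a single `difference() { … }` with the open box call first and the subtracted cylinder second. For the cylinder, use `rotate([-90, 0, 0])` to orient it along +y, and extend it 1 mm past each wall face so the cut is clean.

difference() {
  open_box();
  translate([331, -1, 76]) rotate([-90, 0, 0]) cylinder(h = 12, r = 28);
}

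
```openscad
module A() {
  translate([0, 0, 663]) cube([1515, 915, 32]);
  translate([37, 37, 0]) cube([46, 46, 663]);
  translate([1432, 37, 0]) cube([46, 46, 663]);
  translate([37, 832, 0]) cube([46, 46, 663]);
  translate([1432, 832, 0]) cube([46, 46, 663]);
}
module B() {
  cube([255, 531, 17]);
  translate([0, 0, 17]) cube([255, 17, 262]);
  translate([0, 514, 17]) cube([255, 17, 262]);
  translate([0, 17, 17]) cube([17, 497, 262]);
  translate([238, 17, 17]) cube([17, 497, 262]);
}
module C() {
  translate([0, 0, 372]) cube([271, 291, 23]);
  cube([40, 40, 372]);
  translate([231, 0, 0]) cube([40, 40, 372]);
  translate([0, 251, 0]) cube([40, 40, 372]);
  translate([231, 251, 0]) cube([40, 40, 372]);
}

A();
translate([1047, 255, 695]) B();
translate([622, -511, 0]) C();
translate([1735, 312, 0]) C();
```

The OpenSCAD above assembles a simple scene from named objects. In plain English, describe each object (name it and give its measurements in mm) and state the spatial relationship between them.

A is a rectangular dining table. The top is 1515×915×32 mm with its upper surface at z = 695 mm. It stands on four 46×46 mm square legs, each inset 37 mm from the nearest pair of top edges, running from the floor to the underside of the top.

B is an open storage box with external size 255×531×279 mm and wall thickness 17 mm (the base is also 17 mm thick). The base covers the whole footprint; the four walls stand on the base, with the y-facing walls full-width and the x-facing walls fitting between their inner faces.

C is a four-legged stool. The seat is a 271×291×23 mm slab whose top surface is at z = 395 mm; four square legs, each 40×40 mm in cross-section, run from the floor (z = 0) to the underside of the seat, each flush with a corner of the seat.

The open box is on top of the table. Two stools sit around the table at the −y, +x sides.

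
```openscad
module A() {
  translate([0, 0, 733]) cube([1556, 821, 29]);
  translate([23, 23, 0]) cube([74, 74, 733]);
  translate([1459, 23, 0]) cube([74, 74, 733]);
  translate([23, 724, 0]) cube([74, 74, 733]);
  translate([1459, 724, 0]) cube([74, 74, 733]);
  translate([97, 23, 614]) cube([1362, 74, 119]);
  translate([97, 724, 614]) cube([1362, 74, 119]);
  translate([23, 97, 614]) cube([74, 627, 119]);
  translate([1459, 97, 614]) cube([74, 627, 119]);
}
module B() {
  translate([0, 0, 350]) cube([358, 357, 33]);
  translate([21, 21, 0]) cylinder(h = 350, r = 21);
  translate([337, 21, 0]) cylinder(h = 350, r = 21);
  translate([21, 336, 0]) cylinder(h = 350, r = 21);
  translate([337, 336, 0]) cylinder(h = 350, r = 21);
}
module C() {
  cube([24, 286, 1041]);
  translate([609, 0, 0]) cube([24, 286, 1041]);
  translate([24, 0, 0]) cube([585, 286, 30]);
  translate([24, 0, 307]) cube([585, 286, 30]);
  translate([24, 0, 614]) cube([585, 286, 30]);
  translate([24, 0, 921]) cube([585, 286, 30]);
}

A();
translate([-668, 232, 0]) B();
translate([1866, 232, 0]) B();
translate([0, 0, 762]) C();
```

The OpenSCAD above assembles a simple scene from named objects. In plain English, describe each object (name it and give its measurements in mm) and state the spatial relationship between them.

A is a table with a 1556×821 mm rectangular top, 29 mm thick, top surface at z = 762 mm, supported by four 74×74 mm square legs, each inset 23 mm from the nearest pair of top edges, running from the floor. Four apron rails, 74 mm thick and 119 mm tall, run between adjacent legs with their top edges flush with the underside of the top and their outer faces flush with the legs' outer faces.

B is a simple wooden stool: a rectangular seat 358 mm (x) by 357 mm (y), 33 mm thick, top face at z = 383 mm, on four round legs, each 42 mm in diameter. The legs rest on z = 0, each leg's axis is inset half a diameter from the nearest pair of seat edges (so the leg's bounding box is flush with the corner).

C is a bookshelf 633 mm wide overall, 286 mm deep and 1041 mm tall. The two sides are 24 mm thick vertical panels. 4 horizontal shelves of 30 mm thickness span between the inner faces of the sides; the lowest shelf sits on the floor and shelves are stacked with a clear vertical gap of 277 mm between each pair.

Two stools sit around the table at the −x, +x sides. The bookshelf is on top of the table.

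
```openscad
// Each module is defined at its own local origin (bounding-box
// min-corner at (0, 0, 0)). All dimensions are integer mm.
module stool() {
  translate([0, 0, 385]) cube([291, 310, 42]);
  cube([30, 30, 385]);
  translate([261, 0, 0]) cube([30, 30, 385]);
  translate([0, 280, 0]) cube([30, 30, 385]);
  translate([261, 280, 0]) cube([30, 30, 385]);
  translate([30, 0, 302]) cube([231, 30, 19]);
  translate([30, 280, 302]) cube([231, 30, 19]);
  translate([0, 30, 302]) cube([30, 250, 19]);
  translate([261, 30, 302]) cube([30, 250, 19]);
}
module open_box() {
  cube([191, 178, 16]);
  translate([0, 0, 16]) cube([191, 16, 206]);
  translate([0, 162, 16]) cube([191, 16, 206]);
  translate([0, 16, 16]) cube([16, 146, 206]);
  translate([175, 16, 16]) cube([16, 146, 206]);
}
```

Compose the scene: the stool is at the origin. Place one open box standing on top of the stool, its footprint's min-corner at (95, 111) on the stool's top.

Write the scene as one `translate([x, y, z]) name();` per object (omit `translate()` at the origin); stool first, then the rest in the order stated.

stool();
translate([95, 111, 427]) open_box();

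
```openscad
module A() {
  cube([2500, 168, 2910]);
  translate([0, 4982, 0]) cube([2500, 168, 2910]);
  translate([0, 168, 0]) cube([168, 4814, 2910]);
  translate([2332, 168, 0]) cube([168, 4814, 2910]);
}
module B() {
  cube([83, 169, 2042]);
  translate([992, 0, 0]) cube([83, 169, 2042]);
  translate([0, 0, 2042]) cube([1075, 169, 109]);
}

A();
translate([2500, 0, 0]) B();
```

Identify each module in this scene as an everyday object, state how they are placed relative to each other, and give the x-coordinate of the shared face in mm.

A is a house frame. B is a door frame. The door frame is against the house frame's +x side, with their −y faces flush. The x-coordinate of the shared face is 2500 mm.

The house frame's +x face and the door frame's −x face are both at x = 2500 mm.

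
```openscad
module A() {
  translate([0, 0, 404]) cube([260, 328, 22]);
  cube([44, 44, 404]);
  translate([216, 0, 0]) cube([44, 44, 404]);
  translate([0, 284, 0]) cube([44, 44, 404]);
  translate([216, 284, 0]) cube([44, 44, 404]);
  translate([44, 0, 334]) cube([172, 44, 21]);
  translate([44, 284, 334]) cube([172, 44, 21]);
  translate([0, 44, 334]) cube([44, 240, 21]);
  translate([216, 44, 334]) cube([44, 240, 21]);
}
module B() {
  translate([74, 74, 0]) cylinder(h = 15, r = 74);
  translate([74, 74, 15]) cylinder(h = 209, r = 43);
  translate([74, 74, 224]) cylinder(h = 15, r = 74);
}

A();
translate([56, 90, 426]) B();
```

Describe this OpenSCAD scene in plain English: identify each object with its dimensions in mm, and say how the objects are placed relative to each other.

A is a four-legged stool. The seat is a 260×328×22 mm slab whose top surface is at z = 426 mm; four square legs, each 44×44 mm in cross-section, run from the floor (z = 0) to the underside of the seat, each flush with a corner of the seat. Four stretchers, 44 mm wide and 21 mm tall, connect adjacent legs with their undersides at z = 334 mm, each running between the inner faces of the legs it joins and aligned with the legs' outer faces on the other axis.

B is a spool: two coaxial disc flanges of radius 74 mm and thickness 15 mm, joined by a core cylinder of radius 43 mm and height 209 mm. The lower flange rests on z = 0 and the three cylinders share a vertical axis.

The spool is on top of the stool, centred.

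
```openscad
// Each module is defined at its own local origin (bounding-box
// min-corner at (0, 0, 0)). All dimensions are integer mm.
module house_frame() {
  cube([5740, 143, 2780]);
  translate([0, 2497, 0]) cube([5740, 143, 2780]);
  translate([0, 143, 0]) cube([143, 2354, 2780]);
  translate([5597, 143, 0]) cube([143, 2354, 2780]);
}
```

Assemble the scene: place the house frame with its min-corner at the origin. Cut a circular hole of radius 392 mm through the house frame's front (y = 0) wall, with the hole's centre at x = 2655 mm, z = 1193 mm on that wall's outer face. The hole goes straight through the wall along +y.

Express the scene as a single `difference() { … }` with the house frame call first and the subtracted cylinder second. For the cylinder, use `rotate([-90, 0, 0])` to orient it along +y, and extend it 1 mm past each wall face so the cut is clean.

difference() {
  house_frame();
  translate([2655, -1, 1193]) rotate([-90, 0, 0]) cylinder(h = 145, r = 392);
}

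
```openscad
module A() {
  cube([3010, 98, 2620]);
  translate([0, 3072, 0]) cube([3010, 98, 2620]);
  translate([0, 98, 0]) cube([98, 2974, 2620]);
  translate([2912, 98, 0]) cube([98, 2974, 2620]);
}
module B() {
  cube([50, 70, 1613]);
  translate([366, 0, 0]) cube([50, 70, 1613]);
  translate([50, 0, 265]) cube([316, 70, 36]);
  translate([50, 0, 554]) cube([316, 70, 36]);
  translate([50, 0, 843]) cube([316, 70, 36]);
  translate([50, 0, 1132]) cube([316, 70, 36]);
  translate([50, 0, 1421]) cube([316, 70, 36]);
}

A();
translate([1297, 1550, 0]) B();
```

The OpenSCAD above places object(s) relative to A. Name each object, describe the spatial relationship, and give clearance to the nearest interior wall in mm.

Clearances: x = 1199, y = 1452; minimum 1199 mm.

A is a house frame. B is a ladder. The ladder sits inside the house frame, centred. The clearance to the nearest interior wall is 1199 mm.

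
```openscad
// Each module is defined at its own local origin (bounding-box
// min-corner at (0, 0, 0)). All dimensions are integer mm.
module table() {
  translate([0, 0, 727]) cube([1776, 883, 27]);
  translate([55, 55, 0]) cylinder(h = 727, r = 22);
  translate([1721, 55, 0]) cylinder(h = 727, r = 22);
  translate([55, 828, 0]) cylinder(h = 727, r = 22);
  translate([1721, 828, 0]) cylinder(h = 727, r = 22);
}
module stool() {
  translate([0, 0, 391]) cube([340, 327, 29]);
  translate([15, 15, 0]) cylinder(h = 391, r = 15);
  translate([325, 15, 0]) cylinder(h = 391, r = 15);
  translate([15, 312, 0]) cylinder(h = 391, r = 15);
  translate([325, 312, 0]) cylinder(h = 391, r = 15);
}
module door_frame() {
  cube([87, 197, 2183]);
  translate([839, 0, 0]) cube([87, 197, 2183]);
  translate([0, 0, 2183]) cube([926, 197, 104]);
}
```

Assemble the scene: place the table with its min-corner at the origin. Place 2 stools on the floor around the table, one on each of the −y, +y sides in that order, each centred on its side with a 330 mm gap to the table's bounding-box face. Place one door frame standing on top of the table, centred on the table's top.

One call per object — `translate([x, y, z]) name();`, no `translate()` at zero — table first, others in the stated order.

table();
translate([718, -657, 0]) stool();
translate([718, 1213, 0]) stool();
translate([425, 343, 754]) door_frame();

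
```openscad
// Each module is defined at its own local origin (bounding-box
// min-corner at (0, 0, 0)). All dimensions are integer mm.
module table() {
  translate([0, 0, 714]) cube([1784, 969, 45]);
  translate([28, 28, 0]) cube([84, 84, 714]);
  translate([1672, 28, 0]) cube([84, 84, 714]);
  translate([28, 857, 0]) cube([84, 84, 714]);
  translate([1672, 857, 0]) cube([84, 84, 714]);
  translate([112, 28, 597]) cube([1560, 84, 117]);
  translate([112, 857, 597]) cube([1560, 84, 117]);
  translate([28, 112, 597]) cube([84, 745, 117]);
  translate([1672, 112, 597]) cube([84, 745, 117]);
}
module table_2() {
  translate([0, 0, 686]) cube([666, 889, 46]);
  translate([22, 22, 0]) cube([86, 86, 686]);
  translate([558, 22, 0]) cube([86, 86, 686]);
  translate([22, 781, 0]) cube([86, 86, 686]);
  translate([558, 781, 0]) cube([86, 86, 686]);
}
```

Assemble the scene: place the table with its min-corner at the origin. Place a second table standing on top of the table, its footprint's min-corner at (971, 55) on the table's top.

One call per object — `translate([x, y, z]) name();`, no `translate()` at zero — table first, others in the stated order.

table();
translate([971, 55, 759]) table_2();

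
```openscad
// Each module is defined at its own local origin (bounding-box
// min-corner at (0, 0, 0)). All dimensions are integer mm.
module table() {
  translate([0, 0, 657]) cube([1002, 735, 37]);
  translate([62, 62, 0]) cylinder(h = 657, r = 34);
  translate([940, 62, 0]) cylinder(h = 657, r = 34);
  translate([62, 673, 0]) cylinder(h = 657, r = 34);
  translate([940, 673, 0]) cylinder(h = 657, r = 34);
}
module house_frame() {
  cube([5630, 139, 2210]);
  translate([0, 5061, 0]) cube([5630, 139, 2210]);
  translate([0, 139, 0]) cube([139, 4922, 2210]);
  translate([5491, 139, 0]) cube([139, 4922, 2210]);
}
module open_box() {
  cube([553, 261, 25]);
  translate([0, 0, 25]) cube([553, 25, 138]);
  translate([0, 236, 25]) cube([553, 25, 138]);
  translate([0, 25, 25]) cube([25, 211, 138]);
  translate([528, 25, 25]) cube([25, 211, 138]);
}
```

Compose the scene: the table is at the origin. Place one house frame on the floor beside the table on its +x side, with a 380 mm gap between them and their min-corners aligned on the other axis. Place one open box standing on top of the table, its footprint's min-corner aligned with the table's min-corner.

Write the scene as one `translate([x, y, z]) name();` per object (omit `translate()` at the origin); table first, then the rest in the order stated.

table();
translate([1382, 0, 0]) house_frame();
translate([0, 0, 694]) open_box();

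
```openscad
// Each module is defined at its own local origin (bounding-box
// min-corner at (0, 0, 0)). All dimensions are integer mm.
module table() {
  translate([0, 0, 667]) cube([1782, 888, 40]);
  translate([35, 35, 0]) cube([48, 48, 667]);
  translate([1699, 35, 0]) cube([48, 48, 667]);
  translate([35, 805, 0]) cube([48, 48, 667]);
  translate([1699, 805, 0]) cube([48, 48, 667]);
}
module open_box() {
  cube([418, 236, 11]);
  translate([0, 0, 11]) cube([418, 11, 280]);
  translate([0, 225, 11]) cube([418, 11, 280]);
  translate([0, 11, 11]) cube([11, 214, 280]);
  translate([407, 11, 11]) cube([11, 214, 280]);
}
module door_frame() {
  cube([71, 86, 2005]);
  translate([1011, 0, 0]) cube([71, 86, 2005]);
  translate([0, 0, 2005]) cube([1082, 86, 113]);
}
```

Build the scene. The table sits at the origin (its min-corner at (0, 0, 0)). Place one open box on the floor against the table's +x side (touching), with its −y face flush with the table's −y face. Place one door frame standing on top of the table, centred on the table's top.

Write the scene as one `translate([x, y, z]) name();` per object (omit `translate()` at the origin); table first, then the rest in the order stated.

table();
translate([1782, 0, 0]) open_box();
translate([350, 401, 707]) door_frame();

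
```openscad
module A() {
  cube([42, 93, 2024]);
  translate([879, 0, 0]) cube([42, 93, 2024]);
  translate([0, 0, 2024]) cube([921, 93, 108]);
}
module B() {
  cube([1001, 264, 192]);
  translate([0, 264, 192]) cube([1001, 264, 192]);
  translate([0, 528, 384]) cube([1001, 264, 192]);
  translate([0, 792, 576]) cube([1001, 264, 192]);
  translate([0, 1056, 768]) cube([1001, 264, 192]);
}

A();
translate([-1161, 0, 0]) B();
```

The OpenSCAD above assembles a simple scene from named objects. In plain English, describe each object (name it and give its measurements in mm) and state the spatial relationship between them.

A is a door frame. The clear opening is 837 mm wide and 2024 mm high. Two 42 mm wide jambs, 93 mm deep, stand either side of the opening from the floor to the top of the opening. A 108 mm thick head sits across the top of both jambs, spanning the full outside width of the frame.

B is a straight staircase of 5 solid steps. Each step is 1001 mm wide (x), 264 mm deep (y, the going) and 192 mm tall (the rise). The first step rests on the floor; each subsequent step sits one going further in +y and one rise higher in +z, directly behind and above the previous step with no overlap.

The staircase is on the floor beside the door frame on its −x side.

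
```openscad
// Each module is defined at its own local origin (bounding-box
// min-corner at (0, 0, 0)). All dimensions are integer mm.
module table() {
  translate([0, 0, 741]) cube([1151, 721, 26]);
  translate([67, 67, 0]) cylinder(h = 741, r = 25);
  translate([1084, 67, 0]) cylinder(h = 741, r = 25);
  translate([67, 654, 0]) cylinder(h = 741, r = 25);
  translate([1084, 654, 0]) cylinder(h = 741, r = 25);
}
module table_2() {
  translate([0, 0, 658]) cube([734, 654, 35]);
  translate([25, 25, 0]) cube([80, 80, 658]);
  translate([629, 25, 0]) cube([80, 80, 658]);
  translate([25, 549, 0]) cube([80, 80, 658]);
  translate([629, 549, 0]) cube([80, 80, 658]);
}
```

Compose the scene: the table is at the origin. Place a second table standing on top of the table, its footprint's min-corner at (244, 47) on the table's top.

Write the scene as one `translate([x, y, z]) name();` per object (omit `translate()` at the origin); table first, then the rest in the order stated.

table();
translate([244, 47, 767]) table_2();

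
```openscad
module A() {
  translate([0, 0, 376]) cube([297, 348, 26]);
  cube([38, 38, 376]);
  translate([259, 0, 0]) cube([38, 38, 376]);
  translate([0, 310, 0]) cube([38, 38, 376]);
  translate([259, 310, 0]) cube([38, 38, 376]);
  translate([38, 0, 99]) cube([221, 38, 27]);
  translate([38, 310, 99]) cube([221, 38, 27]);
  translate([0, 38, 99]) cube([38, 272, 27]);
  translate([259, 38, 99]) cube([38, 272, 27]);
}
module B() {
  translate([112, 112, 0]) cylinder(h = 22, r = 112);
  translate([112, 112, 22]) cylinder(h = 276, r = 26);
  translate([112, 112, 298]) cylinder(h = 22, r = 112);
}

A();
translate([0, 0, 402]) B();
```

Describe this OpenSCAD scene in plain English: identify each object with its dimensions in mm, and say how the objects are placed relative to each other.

A is a four-legged stool. The seat is a 297×348×26 mm slab whose top surface is at z = 402 mm; four square legs, each 38×38 mm in cross-section, run from the floor (z = 0) to the underside of the seat, each flush with a corner of the seat. Four stretchers, 38 mm wide and 27 mm tall, connect adjacent legs with their undersides at z = 99 mm, each running between the inner faces of the legs it joins and aligned with the legs' outer faces on the other axis.

B is a spool: two coaxial disc flanges of radius 112 mm and thickness 22 mm, joined by a core cylinder of radius 26 mm and height 276 mm. The lower flange rests on z = 0 and the three cylinders share a vertical axis.

The spool is on top of the stool.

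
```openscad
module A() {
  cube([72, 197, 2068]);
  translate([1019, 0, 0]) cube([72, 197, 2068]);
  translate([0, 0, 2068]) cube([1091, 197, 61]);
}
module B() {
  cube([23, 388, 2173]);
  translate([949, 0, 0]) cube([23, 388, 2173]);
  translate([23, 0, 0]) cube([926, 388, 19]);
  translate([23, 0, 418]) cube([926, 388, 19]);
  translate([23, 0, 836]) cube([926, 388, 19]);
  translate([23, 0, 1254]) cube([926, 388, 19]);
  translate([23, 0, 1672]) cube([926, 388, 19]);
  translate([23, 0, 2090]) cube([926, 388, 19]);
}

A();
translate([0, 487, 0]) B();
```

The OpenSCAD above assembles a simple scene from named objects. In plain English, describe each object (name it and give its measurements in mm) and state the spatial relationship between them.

A is a door frame. The clear opening is 947 mm wide and 2068 mm high. Two 72 mm wide jambs, 197 mm deep, stand either side of the opening from the floor to the top of the opening. A 61 mm thick head sits across the top of both jambs, spanning the full outside width of the frame.

B is an open bookshelf. Two side panels, each 23 mm thick, 388 mm deep and 2173 mm tall, stand 972 mm apart (outside-to-outside). Between them sit 6 shelves, each 19 mm thick and 388 mm deep, spanning the full gap between the sides. The bottom shelf rests on the floor (its underside at z = 0) and the clear gap between one shelf's top and the next shelf's underside is 399 mm.

The bookshelf is on the floor beside the door frame on its +y side.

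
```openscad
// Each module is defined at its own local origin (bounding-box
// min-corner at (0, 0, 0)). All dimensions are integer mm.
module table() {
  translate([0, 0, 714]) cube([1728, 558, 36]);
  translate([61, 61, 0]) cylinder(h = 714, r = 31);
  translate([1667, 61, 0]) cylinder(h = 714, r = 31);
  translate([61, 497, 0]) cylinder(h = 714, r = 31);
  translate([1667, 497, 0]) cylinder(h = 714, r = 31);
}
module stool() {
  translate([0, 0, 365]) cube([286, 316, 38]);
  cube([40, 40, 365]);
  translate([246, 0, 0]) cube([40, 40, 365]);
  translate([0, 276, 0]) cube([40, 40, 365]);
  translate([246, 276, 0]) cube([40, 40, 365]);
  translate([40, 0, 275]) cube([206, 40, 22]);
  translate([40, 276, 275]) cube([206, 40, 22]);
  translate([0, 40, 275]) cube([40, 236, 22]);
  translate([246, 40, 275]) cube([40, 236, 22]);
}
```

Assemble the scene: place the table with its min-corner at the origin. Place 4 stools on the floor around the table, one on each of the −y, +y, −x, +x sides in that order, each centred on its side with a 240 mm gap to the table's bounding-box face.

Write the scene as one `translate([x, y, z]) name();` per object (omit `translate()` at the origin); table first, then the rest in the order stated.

table();
translate([721, -556, 0]) stool();
translate([721, 798, 0]) stool();
translate([-526, 121, 0]) stool();
translate([1968, 121, 0]) stool();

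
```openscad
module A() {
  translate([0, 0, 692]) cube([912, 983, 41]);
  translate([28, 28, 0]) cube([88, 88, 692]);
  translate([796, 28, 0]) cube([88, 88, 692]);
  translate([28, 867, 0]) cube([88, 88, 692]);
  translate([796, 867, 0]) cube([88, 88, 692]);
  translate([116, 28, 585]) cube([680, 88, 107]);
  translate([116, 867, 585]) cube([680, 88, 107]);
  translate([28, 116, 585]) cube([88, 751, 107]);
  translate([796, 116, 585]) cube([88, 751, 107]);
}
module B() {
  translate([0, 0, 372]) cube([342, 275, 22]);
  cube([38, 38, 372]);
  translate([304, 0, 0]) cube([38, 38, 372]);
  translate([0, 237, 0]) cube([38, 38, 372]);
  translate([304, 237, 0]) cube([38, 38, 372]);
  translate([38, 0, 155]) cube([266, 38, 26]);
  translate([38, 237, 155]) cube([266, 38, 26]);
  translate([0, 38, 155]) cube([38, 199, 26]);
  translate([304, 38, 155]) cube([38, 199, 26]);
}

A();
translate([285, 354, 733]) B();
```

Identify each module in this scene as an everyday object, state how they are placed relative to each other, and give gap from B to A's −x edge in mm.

The stool's min-x is at 285; the table's min-x is 0; gap = 285 mm.

A is a table. B is a stool. The stool is on top of the table, centred. The gap from the stool to the table's −x edge is 285 mm.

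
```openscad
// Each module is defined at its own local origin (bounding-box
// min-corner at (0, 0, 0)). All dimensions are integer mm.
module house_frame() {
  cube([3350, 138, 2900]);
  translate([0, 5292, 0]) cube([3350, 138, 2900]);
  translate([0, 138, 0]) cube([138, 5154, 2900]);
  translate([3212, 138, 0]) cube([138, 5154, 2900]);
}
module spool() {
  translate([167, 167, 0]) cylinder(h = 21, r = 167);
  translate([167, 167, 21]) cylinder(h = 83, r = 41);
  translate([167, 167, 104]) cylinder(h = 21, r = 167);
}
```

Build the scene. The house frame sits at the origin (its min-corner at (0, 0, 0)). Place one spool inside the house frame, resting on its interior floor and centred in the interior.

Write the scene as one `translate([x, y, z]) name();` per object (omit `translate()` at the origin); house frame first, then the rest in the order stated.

house_frame();
translate([1508, 2548, 0]) spool();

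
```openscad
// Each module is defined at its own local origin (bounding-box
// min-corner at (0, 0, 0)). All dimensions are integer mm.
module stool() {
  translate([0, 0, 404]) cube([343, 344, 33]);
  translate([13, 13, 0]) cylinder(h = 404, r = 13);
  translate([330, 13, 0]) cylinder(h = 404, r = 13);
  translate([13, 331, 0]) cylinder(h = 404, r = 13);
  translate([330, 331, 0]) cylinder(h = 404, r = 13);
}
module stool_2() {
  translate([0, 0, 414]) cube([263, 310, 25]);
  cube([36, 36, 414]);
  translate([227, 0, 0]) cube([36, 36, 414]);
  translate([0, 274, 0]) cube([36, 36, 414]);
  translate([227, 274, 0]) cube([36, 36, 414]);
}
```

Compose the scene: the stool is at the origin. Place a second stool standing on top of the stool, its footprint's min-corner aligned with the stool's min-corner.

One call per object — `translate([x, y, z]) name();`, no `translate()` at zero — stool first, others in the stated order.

stool();
translate([0, 0, 437]) stool_2();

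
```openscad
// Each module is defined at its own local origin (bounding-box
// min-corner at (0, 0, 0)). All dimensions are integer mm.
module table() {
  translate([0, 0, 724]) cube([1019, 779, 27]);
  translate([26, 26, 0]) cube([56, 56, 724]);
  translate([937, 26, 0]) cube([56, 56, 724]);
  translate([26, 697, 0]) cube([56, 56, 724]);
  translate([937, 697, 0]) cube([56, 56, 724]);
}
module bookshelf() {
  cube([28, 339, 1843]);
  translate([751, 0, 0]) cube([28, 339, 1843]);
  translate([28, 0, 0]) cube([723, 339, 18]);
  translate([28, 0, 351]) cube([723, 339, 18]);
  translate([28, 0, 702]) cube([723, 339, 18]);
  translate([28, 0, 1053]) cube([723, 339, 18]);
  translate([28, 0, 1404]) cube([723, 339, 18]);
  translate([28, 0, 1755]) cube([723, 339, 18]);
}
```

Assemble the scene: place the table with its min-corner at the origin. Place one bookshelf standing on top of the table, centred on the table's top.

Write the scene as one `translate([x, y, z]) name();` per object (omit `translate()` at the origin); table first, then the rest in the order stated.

table();
translate([120, 220, 751]) bookshelf();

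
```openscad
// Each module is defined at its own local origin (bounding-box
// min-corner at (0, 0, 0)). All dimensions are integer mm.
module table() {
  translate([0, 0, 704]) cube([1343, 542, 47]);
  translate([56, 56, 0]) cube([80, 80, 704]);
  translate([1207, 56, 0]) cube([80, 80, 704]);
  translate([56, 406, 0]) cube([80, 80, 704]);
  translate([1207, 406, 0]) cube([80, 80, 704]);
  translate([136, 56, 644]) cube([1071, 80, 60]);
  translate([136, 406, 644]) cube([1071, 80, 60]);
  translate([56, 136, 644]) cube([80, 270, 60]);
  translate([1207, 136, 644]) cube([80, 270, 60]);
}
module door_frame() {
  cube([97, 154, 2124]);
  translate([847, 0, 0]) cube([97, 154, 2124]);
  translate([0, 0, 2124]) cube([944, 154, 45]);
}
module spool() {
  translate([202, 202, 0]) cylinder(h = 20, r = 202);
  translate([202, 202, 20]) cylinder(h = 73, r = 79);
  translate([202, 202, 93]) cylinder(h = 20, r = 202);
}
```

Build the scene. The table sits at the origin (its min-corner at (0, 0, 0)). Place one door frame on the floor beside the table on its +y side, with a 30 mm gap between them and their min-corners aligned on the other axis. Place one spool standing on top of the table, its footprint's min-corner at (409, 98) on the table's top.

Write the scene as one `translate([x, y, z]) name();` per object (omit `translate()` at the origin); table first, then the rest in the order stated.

table();
translate([0, 572, 0]) door_frame();
translate([409, 98, 751]) spool();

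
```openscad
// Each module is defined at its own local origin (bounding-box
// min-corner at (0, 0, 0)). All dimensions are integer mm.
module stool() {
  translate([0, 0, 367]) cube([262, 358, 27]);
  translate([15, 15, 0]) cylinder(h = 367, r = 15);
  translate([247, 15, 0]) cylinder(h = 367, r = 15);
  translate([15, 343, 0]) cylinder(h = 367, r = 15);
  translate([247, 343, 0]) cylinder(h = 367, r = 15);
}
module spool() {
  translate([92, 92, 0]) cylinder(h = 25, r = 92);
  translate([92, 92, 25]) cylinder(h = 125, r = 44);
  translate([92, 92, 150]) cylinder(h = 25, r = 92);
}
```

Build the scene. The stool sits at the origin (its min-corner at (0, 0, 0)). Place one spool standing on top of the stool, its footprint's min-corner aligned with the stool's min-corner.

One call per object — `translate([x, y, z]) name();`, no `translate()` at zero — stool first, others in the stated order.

stool();
translate([0, 0, 394]) spool();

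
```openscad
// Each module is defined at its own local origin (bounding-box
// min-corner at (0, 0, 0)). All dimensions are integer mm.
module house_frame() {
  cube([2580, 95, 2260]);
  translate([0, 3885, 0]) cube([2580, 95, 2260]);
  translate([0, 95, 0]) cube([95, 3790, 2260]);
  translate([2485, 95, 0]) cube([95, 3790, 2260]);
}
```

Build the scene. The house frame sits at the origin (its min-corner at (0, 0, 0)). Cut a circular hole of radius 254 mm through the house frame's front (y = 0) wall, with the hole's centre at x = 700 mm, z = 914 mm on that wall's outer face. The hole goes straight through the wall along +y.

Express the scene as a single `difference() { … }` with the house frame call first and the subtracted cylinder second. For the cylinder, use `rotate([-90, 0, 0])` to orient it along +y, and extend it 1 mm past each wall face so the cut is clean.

difference() {
  house_frame();
  translate([700, -1, 914]) rotate([-90, 0, 0]) cylinder(h = 97, r = 254);
}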